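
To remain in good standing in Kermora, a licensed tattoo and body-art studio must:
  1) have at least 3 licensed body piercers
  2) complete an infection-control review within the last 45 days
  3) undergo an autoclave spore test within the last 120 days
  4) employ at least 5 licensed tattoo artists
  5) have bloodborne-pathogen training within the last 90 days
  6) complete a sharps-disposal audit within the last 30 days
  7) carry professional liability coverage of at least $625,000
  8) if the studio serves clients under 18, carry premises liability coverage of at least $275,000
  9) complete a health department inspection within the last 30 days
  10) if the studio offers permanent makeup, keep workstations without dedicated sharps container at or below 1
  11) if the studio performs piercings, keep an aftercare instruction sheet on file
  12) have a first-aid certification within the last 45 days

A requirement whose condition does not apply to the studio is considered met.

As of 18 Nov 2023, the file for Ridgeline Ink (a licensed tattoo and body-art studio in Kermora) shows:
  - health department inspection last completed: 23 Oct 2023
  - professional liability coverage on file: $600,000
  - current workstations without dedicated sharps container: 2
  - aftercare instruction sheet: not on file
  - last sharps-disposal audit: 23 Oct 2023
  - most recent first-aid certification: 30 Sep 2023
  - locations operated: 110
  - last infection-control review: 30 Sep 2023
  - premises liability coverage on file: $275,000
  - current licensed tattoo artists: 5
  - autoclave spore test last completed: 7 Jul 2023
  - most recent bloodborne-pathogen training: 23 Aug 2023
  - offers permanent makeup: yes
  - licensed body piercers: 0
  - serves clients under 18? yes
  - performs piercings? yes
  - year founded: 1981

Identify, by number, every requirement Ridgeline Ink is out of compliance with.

1. licensed body piercers 0 < 3 → not met
2. infection-control review 49 days ago vs limit 45 → not met
3. autoclave spore test 134 days ago vs limit 120 → not met
4. licensed tattoo artists 5 ≥ 5 → met
5. bloodborne-pathogen training 87 days ago vs limit 90 → met
6. sharps-disposal audit 26 days ago vs limit 30 → met
7. professional liability coverage $600,000 < $625,000 → not met
8. condition 'serves clients under 18' holds; premises liability coverage $275,000 ≥ $275,000 → met
9. health department inspection 26 days ago vs limit 30 → met
10. condition 'offers permanent makeup' holds; workstations without dedicated sharps container 2 > 1 → not met
11. condition 'performs piercings' holds; aftercare instruction sheet absent → not met
12. first-aid certification 49 days ago vs limit 45 → not met
Not met: 1, 2, 3, 7, 10, 11, 12

1, 2, 3, 7, 10, 11, 12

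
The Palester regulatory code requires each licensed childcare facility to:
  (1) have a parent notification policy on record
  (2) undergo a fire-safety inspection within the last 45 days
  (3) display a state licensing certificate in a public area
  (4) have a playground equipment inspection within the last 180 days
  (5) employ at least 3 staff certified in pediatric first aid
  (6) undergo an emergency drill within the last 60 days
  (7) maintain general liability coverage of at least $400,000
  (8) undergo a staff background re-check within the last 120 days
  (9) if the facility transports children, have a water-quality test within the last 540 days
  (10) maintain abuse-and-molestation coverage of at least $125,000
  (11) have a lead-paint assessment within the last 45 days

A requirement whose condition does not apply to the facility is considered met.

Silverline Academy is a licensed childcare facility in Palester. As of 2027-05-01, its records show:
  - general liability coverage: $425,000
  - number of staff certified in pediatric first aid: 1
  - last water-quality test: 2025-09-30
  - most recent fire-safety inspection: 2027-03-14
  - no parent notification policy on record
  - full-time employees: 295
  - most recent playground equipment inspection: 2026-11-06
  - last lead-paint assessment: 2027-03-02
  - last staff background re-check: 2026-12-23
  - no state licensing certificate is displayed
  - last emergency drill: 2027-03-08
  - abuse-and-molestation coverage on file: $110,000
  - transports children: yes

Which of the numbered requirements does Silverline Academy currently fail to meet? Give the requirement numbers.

1, 2, 3, 5, 8, 9, 10, 11

1. parent notification policy absent → not met
2. fire-safety inspection 48 days ago vs limit 45 → not met
3. state licensing certificate absent → not met
4. playground equipment inspection 176 days ago vs limit 180 → met
5. staff certified in pediatric first aid 1 < 3 → not met
6. emergency drill 54 days ago vs limit 60 → met
7. general liability coverage $425,000 ≥ $400,000 → met
8. staff background re-check 129 days ago vs limit 120 → not met
9. condition 'transports children' holds; water-quality test 578 days ago vs limit 540 → not met
10. abuse-and-molestation coverage $110,000 < $125,000 → not met
11. lead-paint assessment 60 days ago vs limit 45 → not met
Not met: 1, 2, 3, 5, 8, 9, 10, 11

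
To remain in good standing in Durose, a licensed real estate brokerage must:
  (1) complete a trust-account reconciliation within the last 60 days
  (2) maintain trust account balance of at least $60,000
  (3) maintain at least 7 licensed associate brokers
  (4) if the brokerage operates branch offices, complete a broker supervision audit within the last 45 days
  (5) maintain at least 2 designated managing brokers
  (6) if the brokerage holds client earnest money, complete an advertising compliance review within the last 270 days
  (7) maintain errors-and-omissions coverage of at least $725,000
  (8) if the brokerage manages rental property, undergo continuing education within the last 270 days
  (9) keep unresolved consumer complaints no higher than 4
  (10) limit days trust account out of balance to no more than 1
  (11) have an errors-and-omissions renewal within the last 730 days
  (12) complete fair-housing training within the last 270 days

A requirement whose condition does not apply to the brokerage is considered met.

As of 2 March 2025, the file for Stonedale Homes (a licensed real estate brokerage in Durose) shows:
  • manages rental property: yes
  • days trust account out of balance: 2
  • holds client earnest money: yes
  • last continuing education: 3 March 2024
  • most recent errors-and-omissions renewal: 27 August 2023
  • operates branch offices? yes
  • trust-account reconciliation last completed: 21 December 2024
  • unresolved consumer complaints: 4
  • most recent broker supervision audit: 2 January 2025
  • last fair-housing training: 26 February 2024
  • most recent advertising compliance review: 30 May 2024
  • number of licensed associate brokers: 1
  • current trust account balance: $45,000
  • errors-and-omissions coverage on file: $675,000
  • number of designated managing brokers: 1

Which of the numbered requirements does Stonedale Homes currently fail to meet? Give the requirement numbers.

1, 2, 3, 4, 5, 6, 7, 8, 10, 12

1. trust-account reconciliation 71 days ago vs limit 60 → not met
2. trust account balance $45,000 < $60,000 → not met
3. licensed associate brokers 1 < 7 → not met
4. condition 'operates branch offices' holds; broker supervision audit 59 days ago vs limit 45 → not met
5. designated managing brokers 1 < 2 → not met
6. condition 'holds client earnest money' holds; advertising compliance review 276 days ago vs limit 270 → not met
7. errors-and-omissions coverage $675,000 < $725,000 → not met
8. condition 'manages rental property' holds; continuing education 364 days ago vs limit 270 → not met
9. unresolved consumer complaints 4 ≤ 4 → met
10. days trust account out of balance 2 > 1 → not met
11. errors-and-omissions renewal 553 days ago vs limit 730 → met
12. fair-housing training 370 days ago vs limit 270 → not met
Not met: 1, 2, 3, 4, 5, 6, 7, 8, 10, 12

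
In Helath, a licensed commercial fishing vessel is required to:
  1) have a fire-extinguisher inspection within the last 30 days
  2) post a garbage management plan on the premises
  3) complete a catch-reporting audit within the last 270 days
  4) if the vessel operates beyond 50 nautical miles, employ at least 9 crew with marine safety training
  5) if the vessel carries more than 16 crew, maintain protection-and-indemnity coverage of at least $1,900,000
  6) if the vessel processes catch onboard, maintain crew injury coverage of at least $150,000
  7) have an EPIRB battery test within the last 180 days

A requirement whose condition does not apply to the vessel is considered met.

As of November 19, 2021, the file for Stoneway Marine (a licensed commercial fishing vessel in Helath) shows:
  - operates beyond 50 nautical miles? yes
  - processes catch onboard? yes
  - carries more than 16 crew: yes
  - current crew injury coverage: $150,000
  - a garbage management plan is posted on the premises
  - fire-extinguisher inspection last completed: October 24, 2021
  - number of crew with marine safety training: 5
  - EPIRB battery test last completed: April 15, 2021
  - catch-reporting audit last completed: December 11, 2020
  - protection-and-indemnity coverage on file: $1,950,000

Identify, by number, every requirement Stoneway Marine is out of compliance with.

3, 4, 7

1. fire-extinguisher inspection 26 days ago vs limit 30 → met
2. garbage management plan present → met
3. catch-reporting audit 343 days ago vs limit 270 → not met
4. condition 'operates beyond 50 nautical miles' holds; crew with marine safety training 5 < 9 → not met
5. condition 'carries more than 16 crew' holds; protection-and-indemnity coverage $1,950,000 ≥ $1,900,000 → met
6. condition 'processes catch onboard' holds; crew injury coverage $150,000 ≥ $150,000 → met
7. EPIRB battery test 218 days ago vs limit 180 → not met
Not met: 3, 4, 7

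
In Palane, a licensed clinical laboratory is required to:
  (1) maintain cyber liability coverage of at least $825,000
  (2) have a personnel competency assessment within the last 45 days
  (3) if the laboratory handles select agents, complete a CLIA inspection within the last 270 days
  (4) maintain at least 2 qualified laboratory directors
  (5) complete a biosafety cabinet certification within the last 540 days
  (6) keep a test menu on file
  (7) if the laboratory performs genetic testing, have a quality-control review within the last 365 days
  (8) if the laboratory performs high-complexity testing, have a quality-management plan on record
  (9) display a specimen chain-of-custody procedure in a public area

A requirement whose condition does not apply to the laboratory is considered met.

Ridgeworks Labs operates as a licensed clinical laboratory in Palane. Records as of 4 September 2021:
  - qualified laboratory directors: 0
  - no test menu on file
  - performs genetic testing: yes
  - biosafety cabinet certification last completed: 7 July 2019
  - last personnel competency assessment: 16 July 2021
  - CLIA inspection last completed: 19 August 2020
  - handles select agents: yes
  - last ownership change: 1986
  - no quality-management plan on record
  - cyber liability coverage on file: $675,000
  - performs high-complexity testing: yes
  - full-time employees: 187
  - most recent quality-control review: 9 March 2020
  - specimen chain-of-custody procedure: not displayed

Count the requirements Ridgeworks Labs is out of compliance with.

1. cyber liability coverage $675,000 < $825,000 → not met
2. personnel competency assessment 50 days ago vs limit 45 → not met
3. condition 'handles select agents' holds; CLIA inspection 381 days ago vs limit 270 → not met
4. qualified laboratory directors 0 < 2 → not met
5. biosafety cabinet certification 790 days ago vs limit 540 → not met
6. test menu absent → not met
7. condition 'performs genetic testing' holds; quality-control review 544 days ago vs limit 365 → not met
8. condition 'performs high-complexity testing' holds; quality-management plan absent → not met
9. specimen chain-of-custody procedure absent → not met
Not met: 9 of 9

9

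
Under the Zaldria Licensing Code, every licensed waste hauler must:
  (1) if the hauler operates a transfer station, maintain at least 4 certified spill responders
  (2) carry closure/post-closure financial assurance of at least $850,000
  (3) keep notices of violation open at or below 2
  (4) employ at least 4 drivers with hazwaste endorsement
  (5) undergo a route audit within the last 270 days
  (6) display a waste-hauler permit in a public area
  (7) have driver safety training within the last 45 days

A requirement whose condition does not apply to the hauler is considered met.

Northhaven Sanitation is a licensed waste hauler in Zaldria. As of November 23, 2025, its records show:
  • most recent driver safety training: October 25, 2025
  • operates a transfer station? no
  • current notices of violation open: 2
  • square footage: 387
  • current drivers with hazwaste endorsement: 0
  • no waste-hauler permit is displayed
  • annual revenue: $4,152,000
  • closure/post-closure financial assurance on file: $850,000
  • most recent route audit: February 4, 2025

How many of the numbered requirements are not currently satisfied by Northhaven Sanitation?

3

1. condition 'operates a transfer station' does not hold → requirement n/a → met
2. closure/post-closure financial assurance $850,000 ≥ $850,000 → met
3. notices of violation open 2 ≤ 2 → met
4. drivers with hazwaste endorsement 0 < 4 → not met
5. route audit 292 days ago vs limit 270 → not met
6. waste-hauler permit absent → not met
7. driver safety training 29 days ago vs limit 45 → met
Not met: 3 of 7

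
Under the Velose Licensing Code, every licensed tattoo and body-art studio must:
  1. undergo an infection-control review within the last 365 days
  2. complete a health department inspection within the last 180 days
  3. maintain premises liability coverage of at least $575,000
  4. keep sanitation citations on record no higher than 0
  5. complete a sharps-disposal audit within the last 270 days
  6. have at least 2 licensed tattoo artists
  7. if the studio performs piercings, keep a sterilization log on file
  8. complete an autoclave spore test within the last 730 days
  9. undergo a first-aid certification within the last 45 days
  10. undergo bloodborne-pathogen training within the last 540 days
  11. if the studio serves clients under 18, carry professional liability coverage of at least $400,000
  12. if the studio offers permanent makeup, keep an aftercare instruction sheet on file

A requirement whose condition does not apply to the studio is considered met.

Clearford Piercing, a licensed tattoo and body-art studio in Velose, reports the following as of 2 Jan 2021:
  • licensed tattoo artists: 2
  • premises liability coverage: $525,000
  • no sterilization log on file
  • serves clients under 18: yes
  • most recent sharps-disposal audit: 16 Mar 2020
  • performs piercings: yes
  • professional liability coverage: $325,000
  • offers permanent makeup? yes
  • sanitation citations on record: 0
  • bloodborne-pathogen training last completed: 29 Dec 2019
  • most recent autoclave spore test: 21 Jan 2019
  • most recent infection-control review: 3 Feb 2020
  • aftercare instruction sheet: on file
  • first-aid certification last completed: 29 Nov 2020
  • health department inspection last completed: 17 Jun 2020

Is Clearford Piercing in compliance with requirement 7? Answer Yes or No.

No

7. condition 'performs piercings' holds; sterilization log absent → not met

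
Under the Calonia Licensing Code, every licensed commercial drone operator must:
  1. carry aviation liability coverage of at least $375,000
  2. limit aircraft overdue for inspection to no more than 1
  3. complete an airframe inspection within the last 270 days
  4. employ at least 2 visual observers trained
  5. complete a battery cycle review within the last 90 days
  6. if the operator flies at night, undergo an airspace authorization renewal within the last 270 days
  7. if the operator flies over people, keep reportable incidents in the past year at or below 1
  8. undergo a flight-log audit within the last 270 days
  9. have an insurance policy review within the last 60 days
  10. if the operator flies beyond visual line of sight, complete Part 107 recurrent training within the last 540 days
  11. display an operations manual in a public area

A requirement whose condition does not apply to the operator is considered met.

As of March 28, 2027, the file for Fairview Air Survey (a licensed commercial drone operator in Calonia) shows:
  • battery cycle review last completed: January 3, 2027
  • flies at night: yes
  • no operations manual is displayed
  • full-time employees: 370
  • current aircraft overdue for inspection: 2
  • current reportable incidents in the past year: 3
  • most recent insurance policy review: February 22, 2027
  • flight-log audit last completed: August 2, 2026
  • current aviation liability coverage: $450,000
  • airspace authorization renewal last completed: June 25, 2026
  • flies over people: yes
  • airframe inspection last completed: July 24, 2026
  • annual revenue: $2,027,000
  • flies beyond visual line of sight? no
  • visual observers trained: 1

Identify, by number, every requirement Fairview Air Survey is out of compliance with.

2, 4, 6, 7, 11

1. aviation liability coverage $450,000 ≥ $375,000 → met
2. aircraft overdue for inspection 2 > 1 → not met
3. airframe inspection 247 days ago vs limit 270 → met
4. visual observers trained 1 < 2 → not met
5. battery cycle review 84 days ago vs limit 90 → met
6. condition 'flies at night' holds; airspace authorization renewal 276 days ago vs limit 270 → not met
7. condition 'flies over people' holds; reportable incidents in the past year 3 > 1 → not met
8. flight-log audit 238 days ago vs limit 270 → met
9. insurance policy review 34 days ago vs limit 60 → met
10. condition 'flies beyond visual line of sight' does not hold → requirement n/a → met
11. operations manual absent → not met
Not met: 2, 4, 6, 7, 11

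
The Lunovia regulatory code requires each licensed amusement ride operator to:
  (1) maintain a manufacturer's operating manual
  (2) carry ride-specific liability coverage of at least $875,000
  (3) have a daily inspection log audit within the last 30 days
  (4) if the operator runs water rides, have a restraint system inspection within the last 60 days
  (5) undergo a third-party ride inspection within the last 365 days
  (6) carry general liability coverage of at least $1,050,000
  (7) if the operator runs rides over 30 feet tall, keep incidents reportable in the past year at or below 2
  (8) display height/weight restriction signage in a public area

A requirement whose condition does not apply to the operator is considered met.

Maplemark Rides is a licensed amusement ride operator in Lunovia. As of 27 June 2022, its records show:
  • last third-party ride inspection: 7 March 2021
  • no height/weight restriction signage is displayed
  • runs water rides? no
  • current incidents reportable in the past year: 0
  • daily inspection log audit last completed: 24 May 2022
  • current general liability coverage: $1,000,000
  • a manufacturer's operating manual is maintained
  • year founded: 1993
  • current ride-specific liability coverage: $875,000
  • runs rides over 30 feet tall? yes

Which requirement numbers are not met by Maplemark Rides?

3, 5, 6, 8

1. manufacturer's operating manual present → met
2. ride-specific liability coverage $875,000 ≥ $875,000 → met
3. daily inspection log audit 34 days ago vs limit 30 → not met
4. condition 'runs water rides' does not hold → requirement n/a → met
5. third-party ride inspection 477 days ago vs limit 365 → not met
6. general liability coverage $1,000,000 < $1,050,000 → not met
7. condition 'runs rides over 30 feet tall' holds; incidents reportable in the past year 0 ≤ 2 → met
8. height/weight restriction signage absent → not met
Not met: 3, 5, 6, 8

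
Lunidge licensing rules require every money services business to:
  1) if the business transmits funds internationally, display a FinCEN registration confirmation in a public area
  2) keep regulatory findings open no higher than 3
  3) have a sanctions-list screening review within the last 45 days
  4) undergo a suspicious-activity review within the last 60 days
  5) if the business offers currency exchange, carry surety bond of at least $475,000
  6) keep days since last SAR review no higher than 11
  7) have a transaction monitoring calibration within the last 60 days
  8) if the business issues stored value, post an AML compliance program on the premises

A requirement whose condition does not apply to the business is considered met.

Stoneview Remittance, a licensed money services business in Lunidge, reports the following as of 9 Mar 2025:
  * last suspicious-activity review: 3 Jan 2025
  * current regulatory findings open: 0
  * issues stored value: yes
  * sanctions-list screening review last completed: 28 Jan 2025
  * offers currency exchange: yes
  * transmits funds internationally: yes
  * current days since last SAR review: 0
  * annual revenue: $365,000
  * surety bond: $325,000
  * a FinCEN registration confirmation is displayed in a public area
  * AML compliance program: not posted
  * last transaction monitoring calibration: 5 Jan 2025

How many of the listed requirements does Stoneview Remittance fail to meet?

1. condition 'transmits funds internationally' holds; FinCEN registration confirmation present → met
2. regulatory findings open 0 ≤ 3 → met
3. sanctions-list screening review 40 days ago vs limit 45 → met
4. suspicious-activity review 65 days ago vs limit 60 → not met
5. condition 'offers currency exchange' holds; surety bond $325,000 < $475,000 → not met
6. days since last SAR review 0 ≤ 11 → met
7. transaction monitoring calibration 63 days ago vs limit 60 → not met
8. condition 'issues stored value' holds; AML compliance program absent → not met
Not met: 4 of 8

4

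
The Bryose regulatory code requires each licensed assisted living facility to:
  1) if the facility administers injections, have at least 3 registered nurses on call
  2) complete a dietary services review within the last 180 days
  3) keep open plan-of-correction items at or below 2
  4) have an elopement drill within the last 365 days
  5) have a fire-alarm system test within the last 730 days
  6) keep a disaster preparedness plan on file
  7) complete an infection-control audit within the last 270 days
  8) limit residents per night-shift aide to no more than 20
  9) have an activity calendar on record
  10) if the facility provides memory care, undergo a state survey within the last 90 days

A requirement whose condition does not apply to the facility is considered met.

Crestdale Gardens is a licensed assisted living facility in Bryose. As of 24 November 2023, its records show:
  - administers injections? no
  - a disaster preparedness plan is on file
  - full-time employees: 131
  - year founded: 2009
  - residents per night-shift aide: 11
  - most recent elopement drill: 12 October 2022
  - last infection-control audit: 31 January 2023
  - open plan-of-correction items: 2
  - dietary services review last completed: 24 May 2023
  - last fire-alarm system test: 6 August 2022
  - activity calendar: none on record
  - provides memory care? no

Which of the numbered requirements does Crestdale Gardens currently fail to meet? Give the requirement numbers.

1. condition 'administers injections' does not hold → requirement n/a → met
2. dietary services review 184 days ago vs limit 180 → not met
3. open plan-of-correction items 2 ≤ 2 → met
4. elopement drill 408 days ago vs limit 365 → not met
5. fire-alarm system test 475 days ago vs limit 730 → met
6. disaster preparedness plan present → met
7. infection-control audit 297 days ago vs limit 270 → not met
8. residents per night-shift aide 11 ≤ 20 → met
9. activity calendar absent → not met
10. condition 'provides memory care' does not hold → requirement n/a → met
Not met: 2, 4, 7, 9

2, 4, 7, 9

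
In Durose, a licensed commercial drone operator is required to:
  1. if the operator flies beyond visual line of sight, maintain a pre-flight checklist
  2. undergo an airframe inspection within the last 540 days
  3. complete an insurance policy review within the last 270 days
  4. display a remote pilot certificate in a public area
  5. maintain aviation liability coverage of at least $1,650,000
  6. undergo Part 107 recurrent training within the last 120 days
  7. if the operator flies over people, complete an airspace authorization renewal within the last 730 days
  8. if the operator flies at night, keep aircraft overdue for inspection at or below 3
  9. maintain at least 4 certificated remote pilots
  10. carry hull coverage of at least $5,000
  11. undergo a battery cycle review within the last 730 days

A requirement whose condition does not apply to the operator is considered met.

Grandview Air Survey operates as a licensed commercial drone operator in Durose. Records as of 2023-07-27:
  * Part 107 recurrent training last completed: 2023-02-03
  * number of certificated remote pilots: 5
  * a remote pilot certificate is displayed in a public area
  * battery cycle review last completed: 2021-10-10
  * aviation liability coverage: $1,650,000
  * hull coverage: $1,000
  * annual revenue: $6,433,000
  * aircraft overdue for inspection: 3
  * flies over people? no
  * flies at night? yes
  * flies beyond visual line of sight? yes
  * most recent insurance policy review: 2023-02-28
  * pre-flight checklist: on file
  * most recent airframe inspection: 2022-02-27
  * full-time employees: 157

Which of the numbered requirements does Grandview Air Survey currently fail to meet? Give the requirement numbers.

6, 10

1. condition 'flies beyond visual line of sight' holds; pre-flight checklist present → met
2. airframe inspection 515 days ago vs limit 540 → met
3. insurance policy review 149 days ago vs limit 270 → met
4. remote pilot certificate present → met
5. aviation liability coverage $1,650,000 ≥ $1,650,000 → met
6. Part 107 recurrent training 174 days ago vs limit 120 → not met
7. condition 'flies over people' does not hold → requirement n/a → met
8. condition 'flies at night' holds; aircraft overdue for inspection 3 ≤ 3 → met
9. certificated remote pilots 5 ≥ 4 → met
10. hull coverage $1,000 < $5,000 → not met
11. battery cycle review 655 days ago vs limit 730 → met
Not met: 6, 10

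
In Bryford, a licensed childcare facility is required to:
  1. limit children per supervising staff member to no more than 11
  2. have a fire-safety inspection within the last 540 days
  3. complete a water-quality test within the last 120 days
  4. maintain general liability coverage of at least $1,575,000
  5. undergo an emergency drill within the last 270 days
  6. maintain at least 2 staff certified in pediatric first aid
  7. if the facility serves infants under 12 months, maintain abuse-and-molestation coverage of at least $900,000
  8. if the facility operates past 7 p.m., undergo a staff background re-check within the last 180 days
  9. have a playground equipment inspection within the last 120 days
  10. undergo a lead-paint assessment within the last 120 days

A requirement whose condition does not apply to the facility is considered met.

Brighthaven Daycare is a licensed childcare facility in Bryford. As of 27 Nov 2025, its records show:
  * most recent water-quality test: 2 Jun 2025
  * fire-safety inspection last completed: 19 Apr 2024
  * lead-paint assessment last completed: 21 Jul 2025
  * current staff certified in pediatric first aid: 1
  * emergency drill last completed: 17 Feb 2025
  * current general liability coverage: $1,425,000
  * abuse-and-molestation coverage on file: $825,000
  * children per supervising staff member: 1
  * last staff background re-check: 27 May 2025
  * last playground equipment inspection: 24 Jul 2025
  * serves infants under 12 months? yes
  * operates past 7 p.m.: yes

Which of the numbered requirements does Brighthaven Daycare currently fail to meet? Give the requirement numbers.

2, 3, 4, 5, 6, 7, 8, 9, 10

1. children per supervising staff member 1 ≤ 11 → met
2. fire-safety inspection 587 days ago vs limit 540 → not met
3. water-quality test 178 days ago vs limit 120 → not met
4. general liability coverage $1,425,000 < $1,575,000 → not met
5. emergency drill 283 days ago vs limit 270 → not met
6. staff certified in pediatric first aid 1 < 2 → not met
7. condition 'serves infants under 12 months' holds; abuse-and-molestation coverage $825,000 < $900,000 → not met
8. condition 'operates past 7 p.m.' holds; staff background re-check 184 days ago vs limit 180 → not met
9. playground equipment inspection 126 days ago vs limit 120 → not met
10. lead-paint assessment 129 days ago vs limit 120 → not met
Not met: 2, 3, 4, 5, 6, 7, 8, 9, 10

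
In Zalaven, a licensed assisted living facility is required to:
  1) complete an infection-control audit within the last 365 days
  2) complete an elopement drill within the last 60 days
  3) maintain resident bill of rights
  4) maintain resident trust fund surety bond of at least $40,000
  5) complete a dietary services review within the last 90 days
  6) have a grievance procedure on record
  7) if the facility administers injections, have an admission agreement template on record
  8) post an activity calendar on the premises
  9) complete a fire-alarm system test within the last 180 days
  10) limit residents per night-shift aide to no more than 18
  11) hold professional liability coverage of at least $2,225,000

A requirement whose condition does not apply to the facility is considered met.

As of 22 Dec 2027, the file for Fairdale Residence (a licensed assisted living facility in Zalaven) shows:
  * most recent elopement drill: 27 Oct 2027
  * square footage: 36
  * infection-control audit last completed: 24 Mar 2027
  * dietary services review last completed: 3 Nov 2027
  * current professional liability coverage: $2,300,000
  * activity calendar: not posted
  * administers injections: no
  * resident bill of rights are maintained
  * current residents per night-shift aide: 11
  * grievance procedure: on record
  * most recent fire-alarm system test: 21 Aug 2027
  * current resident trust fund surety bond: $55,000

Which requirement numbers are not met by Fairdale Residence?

8

1. infection-control audit 273 days ago vs limit 365 → met
2. elopement drill 56 days ago vs limit 60 → met
3. resident bill of rights present → met
4. resident trust fund surety bond $55,000 ≥ $40,000 → met
5. dietary services review 49 days ago vs limit 90 → met
6. grievance procedure present → met
7. condition 'administers injections' does not hold → requirement n/a → met
8. activity calendar absent → not met
9. fire-alarm system test 123 days ago vs limit 180 → met
10. residents per night-shift aide 11 ≤ 18 → met
11. professional liability coverage $2,300,000 ≥ $2,225,000 → met
Not met: 8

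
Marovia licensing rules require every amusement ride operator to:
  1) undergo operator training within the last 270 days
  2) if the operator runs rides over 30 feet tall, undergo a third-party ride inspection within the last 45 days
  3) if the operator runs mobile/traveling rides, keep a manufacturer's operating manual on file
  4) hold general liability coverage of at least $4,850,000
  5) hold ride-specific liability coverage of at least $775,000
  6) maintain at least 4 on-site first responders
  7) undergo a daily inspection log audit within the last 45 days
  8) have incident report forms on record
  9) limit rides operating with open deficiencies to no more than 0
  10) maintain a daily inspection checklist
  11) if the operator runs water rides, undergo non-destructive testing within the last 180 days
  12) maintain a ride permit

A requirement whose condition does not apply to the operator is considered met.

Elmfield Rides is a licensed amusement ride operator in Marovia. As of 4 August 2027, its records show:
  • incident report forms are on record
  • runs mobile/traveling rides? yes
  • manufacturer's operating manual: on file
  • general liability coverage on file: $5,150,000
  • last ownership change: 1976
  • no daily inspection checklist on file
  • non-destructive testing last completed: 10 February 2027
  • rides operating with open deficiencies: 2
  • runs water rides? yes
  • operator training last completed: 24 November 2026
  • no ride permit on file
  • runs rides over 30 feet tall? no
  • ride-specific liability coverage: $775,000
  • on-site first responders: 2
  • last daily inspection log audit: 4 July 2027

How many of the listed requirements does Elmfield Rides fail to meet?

1. operator training 253 days ago vs limit 270 → met
2. condition 'runs rides over 30 feet tall' does not hold → requirement n/a → met
3. condition 'runs mobile/traveling rides' holds; manufacturer's operating manual present → met
4. general liability coverage $5,150,000 ≥ $4,850,000 → met
5. ride-specific liability coverage $775,000 ≥ $775,000 → met
6. on-site first responders 2 < 4 → not met
7. daily inspection log audit 31 days ago vs limit 45 → met
8. incident report forms present → met
9. rides operating with open deficiencies 2 > 0 → not met
10. daily inspection checklist absent → not met
11. condition 'runs water rides' holds; non-destructive testing 175 days ago vs limit 180 → met
12. ride permit absent → not met
Not met: 4 of 12

4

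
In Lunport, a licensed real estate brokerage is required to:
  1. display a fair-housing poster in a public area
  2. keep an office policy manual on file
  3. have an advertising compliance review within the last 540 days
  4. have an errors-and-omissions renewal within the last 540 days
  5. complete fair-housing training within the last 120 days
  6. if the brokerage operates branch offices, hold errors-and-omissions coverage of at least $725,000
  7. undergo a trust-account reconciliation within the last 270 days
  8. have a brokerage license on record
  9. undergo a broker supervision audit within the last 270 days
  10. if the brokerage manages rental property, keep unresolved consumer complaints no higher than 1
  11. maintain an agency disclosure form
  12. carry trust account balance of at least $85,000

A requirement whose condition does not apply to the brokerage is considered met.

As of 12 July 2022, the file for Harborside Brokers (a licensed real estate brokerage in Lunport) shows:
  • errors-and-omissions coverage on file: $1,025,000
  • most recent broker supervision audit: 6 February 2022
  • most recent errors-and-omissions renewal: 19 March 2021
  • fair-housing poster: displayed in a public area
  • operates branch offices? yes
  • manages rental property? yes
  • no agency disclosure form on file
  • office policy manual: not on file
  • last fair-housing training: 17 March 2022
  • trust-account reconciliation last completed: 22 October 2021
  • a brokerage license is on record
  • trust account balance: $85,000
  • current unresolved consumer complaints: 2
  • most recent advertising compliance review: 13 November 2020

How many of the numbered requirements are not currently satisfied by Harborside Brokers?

1. fair-housing poster present → met
2. office policy manual absent → not met
3. advertising compliance review 606 days ago vs limit 540 → not met
4. errors-and-omissions renewal 480 days ago vs limit 540 → met
5. fair-housing training 117 days ago vs limit 120 → met
6. condition 'operates branch offices' holds; errors-and-omissions coverage $1,025,000 ≥ $725,000 → met
7. trust-account reconciliation 263 days ago vs limit 270 → met
8. brokerage license present → met
9. broker supervision audit 156 days ago vs limit 270 → met
10. condition 'manages rental property' holds; unresolved consumer complaints 2 > 1 → not met
11. agency disclosure form absent → not met
12. trust account balance $85,000 ≥ $85,000 → met
Not met: 4 of 12

4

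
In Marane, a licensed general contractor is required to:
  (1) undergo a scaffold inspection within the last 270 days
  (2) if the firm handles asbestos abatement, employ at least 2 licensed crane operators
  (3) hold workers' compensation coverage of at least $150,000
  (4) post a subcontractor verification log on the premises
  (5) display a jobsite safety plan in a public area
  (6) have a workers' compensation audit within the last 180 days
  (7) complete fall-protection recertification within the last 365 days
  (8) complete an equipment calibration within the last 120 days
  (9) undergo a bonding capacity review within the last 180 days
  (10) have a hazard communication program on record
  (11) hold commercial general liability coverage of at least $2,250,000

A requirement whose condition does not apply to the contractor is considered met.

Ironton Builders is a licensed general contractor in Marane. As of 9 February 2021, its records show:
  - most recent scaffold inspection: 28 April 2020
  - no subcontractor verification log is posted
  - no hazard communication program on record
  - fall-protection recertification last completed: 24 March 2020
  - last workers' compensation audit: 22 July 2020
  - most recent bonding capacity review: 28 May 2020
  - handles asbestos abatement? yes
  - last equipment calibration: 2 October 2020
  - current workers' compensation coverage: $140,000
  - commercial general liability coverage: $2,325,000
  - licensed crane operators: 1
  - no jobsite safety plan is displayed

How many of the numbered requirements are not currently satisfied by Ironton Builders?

1. scaffold inspection 287 days ago vs limit 270 → not met
2. condition 'handles asbestos abatement' holds; licensed crane operators 1 < 2 → not met
3. workers' compensation coverage $140,000 < $150,000 → not met
4. subcontractor verification log absent → not met
5. jobsite safety plan absent → not met
6. workers' compensation audit 202 days ago vs limit 180 → not met
7. fall-protection recertification 322 days ago vs limit 365 → met
8. equipment calibration 130 days ago vs limit 120 → not met
9. bonding capacity review 257 days ago vs limit 180 → not met
10. hazard communication program absent → not met
11. commercial general liability coverage $2,325,000 ≥ $2,250,000 → met
Not met: 9 of 11

9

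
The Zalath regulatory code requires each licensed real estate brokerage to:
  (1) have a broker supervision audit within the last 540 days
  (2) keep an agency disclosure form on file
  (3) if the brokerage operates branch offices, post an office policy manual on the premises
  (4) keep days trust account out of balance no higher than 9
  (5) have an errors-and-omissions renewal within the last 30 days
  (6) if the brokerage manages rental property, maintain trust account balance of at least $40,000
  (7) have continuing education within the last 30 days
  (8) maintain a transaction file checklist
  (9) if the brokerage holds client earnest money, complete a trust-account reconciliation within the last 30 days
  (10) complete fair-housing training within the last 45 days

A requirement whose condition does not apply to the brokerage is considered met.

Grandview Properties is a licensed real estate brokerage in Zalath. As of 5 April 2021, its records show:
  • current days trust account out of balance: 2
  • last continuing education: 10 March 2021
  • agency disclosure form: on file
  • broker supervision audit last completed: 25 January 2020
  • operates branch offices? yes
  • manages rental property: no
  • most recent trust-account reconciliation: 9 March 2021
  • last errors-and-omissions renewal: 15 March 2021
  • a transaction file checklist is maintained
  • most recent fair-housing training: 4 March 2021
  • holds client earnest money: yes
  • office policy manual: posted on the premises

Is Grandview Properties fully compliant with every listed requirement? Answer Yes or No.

Yes

1. broker supervision audit 436 days ago vs limit 540 → met
2. agency disclosure form present → met
3. condition 'operates branch offices' holds; office policy manual present → met
4. days trust account out of balance 2 ≤ 9 → met
5. errors-and-omissions renewal 21 days ago vs limit 30 → met
6. condition 'manages rental property' does not hold → requirement n/a → met
7. continuing education 26 days ago vs limit 30 → met
8. transaction file checklist present → met
9. condition 'holds client earnest money' holds; trust-account reconciliation 27 days ago vs limit 30 → met
10. fair-housing training 32 days ago vs limit 45 → met
All met.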